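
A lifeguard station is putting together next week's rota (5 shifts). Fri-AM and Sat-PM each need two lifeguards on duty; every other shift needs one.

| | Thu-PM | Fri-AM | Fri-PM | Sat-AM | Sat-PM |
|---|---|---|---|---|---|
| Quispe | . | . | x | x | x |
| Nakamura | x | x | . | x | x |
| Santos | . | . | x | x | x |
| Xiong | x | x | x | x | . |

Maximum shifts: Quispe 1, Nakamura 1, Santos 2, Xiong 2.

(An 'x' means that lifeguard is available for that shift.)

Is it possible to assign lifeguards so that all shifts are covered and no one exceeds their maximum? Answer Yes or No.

Shifts {Thu-PM, Fri-AM, Fri-PM, Sat-AM, Sat-PM} need 7 worker-slots in total, but the lifeguards available for any of those shifts (Quispe, Nakamura, Santos, and Xiong) can supply at most 6 among them. So no valid schedule exists.

No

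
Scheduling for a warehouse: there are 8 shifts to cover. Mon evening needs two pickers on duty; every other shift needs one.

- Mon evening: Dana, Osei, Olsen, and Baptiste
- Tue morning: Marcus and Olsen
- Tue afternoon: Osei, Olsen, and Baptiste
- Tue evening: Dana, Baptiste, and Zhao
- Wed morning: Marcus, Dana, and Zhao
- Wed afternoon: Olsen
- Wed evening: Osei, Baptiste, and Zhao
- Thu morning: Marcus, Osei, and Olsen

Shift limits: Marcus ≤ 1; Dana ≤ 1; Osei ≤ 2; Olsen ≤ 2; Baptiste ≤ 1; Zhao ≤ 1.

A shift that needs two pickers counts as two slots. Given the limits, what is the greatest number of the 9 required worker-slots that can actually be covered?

8

Total capacity across all pickers is 1+1+2+2+1+1 = 8, and 9 slots are needed, so at most 8 can be filled.
An assignment achieving 8: Mon evening→Baptiste, Tue morning→Marcus, Tue afternoon→Osei, Tue evening→Dana, Wed morning→Zhao, Wed afternoon→Olsen, Wed evening→Osei, Thu morning→Olsen.
Loads: Marcus 1/1, Dana 1/1, Osei 2/2, Olsen 2/2, Baptiste 1/1, Zhao 1/1.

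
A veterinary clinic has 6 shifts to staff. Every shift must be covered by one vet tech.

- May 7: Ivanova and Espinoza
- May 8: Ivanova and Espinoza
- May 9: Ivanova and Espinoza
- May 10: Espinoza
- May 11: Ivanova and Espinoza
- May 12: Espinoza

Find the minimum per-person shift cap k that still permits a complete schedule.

With 2 vet techs and 6 worker-slots to fill, someone must work at least ⌈6/2⌉ = 3 shifts, so k ≥ 3.
k = 3 works: May 7→Ivanova, May 8→Ivanova, May 9→Ivanova, May 10→Espinoza, May 11→Espinoza, May 12→Espinoza.
Loads: Ivanova 3, Espinoza 3 — all ≤ 3.

3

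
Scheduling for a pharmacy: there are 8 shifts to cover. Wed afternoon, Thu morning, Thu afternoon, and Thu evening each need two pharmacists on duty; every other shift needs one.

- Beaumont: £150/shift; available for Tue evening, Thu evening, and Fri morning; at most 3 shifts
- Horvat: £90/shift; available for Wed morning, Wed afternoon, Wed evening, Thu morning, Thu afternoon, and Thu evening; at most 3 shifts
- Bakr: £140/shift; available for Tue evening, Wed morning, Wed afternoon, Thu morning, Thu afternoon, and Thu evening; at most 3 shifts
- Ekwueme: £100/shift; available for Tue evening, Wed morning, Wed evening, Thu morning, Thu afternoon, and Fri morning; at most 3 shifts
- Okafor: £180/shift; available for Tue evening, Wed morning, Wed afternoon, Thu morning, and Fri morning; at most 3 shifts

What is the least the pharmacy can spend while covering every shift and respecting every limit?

Picking the cheapest available pharmacist for each shift independently would cost £1220, but that ignores the shift limits.
An optimal schedule: Tue evening→Beaumont, Wed morning→Ekwueme, Wed afternoon→Horvat+Bakr, Wed evening→Horvat, Thu morning→Ekwueme+Bakr, Thu afternoon→Horvat+Ekwueme, Thu evening→Bakr+Beaumont, Fri morning→Beaumont.
Total: 150 + 100 + 90 + 140 + 90 + 100 + 140 + 90 + 100 + 140 + 150 + 150 = £1440.

£1440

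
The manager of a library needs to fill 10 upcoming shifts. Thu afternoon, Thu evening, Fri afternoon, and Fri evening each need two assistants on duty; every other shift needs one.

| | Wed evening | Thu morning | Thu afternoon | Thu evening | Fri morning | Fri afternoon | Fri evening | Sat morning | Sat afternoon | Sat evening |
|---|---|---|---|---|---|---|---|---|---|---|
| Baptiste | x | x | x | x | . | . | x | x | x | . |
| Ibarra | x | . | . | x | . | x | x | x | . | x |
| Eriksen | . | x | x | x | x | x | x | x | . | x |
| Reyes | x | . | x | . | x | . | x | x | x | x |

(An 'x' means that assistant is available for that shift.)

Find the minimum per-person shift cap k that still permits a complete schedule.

With 4 assistants and 14 worker-slots to fill, someone must work at least ⌈14/4⌉ = 4 shifts, so k ≥ 4.
k = 4 works: Wed evening→Baptiste, Thu morning→Baptiste, Thu afternoon→Baptiste+Eriksen, Thu evening→Ibarra+Eriksen, Fri morning→Eriksen, Fri afternoon→Ibarra+Eriksen, Fri evening→Ibarra+Reyes, Sat morning→Reyes, Sat afternoon→Baptiste, Sat evening→Ibarra.
Loads: Baptiste 4, Ibarra 4, Eriksen 4, Reyes 2 — all ≤ 4.

4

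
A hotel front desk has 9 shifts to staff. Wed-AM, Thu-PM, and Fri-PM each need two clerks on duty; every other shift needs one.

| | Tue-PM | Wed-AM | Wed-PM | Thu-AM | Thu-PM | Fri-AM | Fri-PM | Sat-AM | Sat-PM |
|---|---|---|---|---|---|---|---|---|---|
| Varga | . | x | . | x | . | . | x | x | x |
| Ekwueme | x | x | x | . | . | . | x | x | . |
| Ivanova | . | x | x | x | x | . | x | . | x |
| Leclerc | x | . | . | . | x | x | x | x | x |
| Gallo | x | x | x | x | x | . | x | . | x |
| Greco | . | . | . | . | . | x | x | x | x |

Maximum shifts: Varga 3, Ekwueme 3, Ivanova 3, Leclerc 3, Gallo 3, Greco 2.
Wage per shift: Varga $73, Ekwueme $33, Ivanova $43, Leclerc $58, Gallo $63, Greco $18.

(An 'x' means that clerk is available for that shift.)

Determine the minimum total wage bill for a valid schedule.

Picking the cheapest available clerk for each shift independently would cost $391, but that ignores the shift limits.
An optimal schedule: Tue-PM→Ekwueme, Wed-AM→Ekwueme+Ivanova, Wed-PM→Ekwueme, Thu-AM→Ivanova, Thu-PM→Ivanova+Leclerc, Fri-AM→Greco, Fri-PM→Leclerc+Gallo, Sat-AM→Greco, Sat-PM→Leclerc.
Total: 33 + 33 + 43 + 33 + 43 + 43 + 58 + 18 + 58 + 63 + 18 + 58 = $501.

$501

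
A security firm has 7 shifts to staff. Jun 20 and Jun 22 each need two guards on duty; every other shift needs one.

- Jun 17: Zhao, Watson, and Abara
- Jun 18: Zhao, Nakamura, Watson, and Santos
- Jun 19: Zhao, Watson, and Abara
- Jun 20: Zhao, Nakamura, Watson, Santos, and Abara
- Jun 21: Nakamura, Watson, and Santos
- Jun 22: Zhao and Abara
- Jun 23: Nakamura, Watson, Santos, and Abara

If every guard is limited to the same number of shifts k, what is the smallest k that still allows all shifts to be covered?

With 5 guards and 9 worker-slots to fill, someone must work at least ⌈9/5⌉ = 2 shifts, so k ≥ 2.
k = 2 works: Jun 17→Zhao, Jun 18→Nakamura, Jun 19→Watson, Jun 20→Santos+Abara, Jun 21→Nakamura, Jun 22→Zhao+Abara, Jun 23→Watson.
Loads: Zhao 2, Nakamura 2, Watson 2, Santos 1, Abara 2 — all ≤ 2.

2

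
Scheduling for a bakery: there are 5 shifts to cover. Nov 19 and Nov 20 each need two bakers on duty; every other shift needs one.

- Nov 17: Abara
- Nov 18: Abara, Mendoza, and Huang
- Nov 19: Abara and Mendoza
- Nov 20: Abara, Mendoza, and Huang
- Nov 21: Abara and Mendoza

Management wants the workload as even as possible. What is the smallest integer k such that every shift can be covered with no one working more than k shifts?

With 3 bakers and 7 worker-slots to fill, someone must work at least ⌈7/3⌉ = 3 shifts, so k ≥ 3.
k = 3 works: Nov 17→Abara, Nov 18→Mendoza, Nov 19→Abara+Mendoza, Nov 20→Mendoza+Huang, Nov 21→Abara.
Loads: Abara 3, Mendoza 3, Huang 1 — all ≤ 3.

3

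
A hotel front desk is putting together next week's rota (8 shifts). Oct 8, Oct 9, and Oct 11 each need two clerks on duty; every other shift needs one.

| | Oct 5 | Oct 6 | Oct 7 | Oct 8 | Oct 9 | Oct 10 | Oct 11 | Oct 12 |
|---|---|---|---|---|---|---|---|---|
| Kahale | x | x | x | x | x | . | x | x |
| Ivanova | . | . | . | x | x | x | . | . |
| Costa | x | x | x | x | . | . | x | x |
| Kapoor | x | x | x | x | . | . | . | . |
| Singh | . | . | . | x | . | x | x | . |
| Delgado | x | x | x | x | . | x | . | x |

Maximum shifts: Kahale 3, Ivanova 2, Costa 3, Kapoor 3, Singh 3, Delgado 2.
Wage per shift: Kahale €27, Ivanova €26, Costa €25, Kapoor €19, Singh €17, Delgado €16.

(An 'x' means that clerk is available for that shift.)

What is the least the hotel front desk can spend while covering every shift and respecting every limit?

€218

Oct 9 can only be covered by Kahale and Ivanova, so that assignment is forced.
Picking the cheapest available clerk for each shift independently would cost €208, but that ignores the shift limits.
An optimal schedule: Oct 5→Delgado, Oct 6→Kapoor, Oct 7→Kapoor, Oct 8→Singh+Kapoor, Oct 9→Ivanova+Kahale, Oct 10→Singh, Oct 11→Singh+Costa, Oct 12→Delgado.
Total: 16 + 19 + 19 + 17 + 19 + 26 + 27 + 17 + 17 + 25 + 16 = €218.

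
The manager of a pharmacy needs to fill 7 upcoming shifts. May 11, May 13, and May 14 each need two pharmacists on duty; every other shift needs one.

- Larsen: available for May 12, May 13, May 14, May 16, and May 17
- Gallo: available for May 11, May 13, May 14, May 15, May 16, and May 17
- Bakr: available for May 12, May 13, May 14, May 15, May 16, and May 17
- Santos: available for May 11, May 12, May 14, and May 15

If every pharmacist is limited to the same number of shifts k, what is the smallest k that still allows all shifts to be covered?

3

With 4 pharmacists and 10 worker-slots to fill, someone must work at least ⌈10/4⌉ = 3 shifts, so k ≥ 3.
k = 3 works: May 11→Gallo+Santos, May 12→Larsen, May 13→Larsen+Gallo, May 14→Bakr+Santos, May 15→Gallo, May 16→Larsen, May 17→Bakr.
Loads: Larsen 3, Gallo 3, Bakr 2, Santos 2 — all ≤ 3.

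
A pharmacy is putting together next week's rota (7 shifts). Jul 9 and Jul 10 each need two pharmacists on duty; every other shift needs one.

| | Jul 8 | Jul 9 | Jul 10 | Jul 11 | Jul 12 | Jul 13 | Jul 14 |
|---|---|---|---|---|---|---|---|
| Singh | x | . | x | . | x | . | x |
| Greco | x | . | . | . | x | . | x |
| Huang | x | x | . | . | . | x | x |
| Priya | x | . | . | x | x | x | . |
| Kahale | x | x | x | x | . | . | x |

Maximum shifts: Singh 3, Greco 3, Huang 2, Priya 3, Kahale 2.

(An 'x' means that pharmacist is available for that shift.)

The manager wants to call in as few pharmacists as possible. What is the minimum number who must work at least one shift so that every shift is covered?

4

9 slots to fill and no one can take more than 3, so at least ⌈9/3⌉ = 3 pharmacists are needed.
Shifts {Jul 9, Jul 10, Jul 11} need 5 slots, but among the pharmacists available for them (Singh, Huang, Priya, and Kahale) any 3 together supply at most 4. So 3 pharmacists are not enough.
Singh, Huang, Priya, and Kahale alone can cover everything: Jul 8→Priya, Jul 9→Huang+Kahale, Jul 10→Singh+Kahale, Jul 11→Priya, Jul 12→Singh, Jul 13→Huang, Jul 14→Singh.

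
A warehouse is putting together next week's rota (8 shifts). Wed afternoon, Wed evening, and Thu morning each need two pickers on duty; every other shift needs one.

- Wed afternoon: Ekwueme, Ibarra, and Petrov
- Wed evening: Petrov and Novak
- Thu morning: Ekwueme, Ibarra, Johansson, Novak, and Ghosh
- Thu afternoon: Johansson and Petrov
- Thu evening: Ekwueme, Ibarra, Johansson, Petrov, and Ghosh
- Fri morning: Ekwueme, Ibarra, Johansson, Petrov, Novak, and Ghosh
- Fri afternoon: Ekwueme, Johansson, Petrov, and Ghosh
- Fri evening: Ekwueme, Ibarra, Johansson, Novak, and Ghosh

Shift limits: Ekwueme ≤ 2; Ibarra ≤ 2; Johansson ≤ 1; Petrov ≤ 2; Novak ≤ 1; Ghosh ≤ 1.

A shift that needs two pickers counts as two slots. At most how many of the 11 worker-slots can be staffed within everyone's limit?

Total capacity across all pickers is 2+2+1+2+1+1 = 9, and 11 slots are needed, so at most 9 can be filled.
An assignment achieving 9: Wed afternoon→Ekwueme+Ibarra, Wed evening→Petrov+Novak, Thu morning→Ibarra+Ghosh, Thu afternoon→Johansson, Thu evening→Petrov, Fri afternoon→Ekwueme.
Loads: Ekwueme 2/2, Ibarra 2/2, Johansson 1/1, Petrov 2/2, Novak 1/1, Ghosh 1/1.

9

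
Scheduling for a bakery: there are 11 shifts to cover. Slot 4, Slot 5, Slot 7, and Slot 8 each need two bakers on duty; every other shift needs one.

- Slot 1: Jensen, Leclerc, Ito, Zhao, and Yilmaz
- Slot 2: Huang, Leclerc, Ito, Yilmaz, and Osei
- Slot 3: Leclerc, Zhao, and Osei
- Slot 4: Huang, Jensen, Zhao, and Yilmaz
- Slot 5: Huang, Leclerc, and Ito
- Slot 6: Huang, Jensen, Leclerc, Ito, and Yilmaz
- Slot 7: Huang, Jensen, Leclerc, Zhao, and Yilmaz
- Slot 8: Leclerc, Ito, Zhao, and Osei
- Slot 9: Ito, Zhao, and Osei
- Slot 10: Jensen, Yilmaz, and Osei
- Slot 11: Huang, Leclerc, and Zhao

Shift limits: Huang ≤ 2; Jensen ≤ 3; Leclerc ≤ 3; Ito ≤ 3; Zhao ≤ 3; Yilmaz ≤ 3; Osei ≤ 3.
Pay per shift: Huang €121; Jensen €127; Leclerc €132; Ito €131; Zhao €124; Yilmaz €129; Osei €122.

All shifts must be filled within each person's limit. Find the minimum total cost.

Picking the cheapest available baker for each shift independently would cost €1841, but that ignores the shift limits.
An optimal schedule: Slot 1→Zhao, Slot 2→Yilmaz, Slot 3→Osei, Slot 4→Zhao+Yilmaz, Slot 5→Huang+Ito, Slot 6→Jensen, Slot 7→Jensen+Yilmaz, Slot 8→Osei+Zhao, Slot 9→Osei, Slot 10→Jensen, Slot 11→Huang.
Total: 124 + 129 + 122 + 124 + 129 + 121 + 131 + 127 + 127 + 129 + 122 + 124 + 122 + 127 + 121 = €1879.

€1879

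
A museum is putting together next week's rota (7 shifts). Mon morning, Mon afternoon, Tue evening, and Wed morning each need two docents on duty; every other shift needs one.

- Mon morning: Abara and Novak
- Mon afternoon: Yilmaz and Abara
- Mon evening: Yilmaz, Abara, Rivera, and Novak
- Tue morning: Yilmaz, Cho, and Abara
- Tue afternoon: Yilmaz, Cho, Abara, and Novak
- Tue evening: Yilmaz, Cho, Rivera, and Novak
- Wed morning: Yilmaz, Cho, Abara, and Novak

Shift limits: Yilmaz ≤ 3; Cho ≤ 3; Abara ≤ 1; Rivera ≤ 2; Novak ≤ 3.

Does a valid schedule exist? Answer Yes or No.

Total capacity is 12 and 11 slots are needed, so capacity alone doesn't rule it out.
Shifts {Mon morning, Mon afternoon} need 4 worker-slots in total, but the docents available for any of those shifts (Yilmaz, Abara, and Novak) can supply at most 3 among them. So no valid schedule exists.

No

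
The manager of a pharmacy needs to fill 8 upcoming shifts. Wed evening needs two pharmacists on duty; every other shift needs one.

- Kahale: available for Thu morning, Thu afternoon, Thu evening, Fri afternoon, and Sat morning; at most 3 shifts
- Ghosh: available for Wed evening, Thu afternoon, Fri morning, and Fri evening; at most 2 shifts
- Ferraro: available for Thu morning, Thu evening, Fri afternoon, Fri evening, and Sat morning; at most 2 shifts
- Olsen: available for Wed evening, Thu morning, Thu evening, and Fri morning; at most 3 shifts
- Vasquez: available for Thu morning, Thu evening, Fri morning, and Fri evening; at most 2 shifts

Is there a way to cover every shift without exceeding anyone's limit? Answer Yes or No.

Wed evening can only be covered by Ghosh and Olsen, so that assignment is forced.
One valid schedule: Wed evening→Ghosh+Olsen, Thu morning→Ferraro, Thu afternoon→Kahale, Thu evening→Olsen, Fri morning→Ghosh, Fri afternoon→Kahale, Fri evening→Ferraro, Sat morning→Kahale.
Loads: Kahale 3/3, Ghosh 2/2, Ferraro 2/2, Olsen 2/3, Vasquez 0/2 — all within limits.

Yes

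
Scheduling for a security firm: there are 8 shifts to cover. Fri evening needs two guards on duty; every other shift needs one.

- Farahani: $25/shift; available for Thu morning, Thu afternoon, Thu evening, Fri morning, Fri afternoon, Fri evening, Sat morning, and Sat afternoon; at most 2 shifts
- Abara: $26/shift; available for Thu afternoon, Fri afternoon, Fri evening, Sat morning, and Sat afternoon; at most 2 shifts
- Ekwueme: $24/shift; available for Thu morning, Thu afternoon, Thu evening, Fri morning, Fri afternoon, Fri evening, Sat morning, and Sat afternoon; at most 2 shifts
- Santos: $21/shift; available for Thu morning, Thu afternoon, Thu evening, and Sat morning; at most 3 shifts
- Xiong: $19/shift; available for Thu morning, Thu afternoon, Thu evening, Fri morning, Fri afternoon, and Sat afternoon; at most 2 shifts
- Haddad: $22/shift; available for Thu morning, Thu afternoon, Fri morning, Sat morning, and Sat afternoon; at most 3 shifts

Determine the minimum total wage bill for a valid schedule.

Picking the cheapest available guard for each shift independently would cost $184, but that ignores the shift limits.
An optimal schedule: Thu morning→Santos, Thu afternoon→Santos, Thu evening→Xiong, Fri morning→Haddad, Fri afternoon→Xiong, Fri evening→Ekwueme+Farahani, Sat morning→Santos, Sat afternoon→Haddad.
Total: 21 + 21 + 19 + 22 + 19 + 24 + 25 + 21 + 22 = $194.

$194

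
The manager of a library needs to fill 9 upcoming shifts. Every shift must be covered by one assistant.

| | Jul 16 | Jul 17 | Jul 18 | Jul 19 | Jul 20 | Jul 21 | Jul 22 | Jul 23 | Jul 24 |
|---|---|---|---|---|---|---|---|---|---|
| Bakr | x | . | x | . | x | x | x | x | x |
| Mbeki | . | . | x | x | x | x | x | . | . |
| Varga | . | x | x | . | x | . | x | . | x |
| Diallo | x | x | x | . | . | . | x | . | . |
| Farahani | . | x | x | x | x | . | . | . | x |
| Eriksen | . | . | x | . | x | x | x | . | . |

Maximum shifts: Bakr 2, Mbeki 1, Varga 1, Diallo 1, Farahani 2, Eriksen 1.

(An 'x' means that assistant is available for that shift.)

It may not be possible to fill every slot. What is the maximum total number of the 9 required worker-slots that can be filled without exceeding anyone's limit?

8

Total capacity across all assistants is 2+1+1+1+2+1 = 8, and 9 slots are needed, so at most 8 can be filled.
An assignment achieving 8: Jul 16→Bakr, Jul 17→Varga, Jul 19→Mbeki, Jul 20→Farahani, Jul 21→Eriksen, Jul 22→Diallo, Jul 23→Bakr, Jul 24→Farahani.
Loads: Bakr 2/2, Mbeki 1/1, Varga 1/1, Diallo 1/1, Farahani 2/2, Eriksen 1/1.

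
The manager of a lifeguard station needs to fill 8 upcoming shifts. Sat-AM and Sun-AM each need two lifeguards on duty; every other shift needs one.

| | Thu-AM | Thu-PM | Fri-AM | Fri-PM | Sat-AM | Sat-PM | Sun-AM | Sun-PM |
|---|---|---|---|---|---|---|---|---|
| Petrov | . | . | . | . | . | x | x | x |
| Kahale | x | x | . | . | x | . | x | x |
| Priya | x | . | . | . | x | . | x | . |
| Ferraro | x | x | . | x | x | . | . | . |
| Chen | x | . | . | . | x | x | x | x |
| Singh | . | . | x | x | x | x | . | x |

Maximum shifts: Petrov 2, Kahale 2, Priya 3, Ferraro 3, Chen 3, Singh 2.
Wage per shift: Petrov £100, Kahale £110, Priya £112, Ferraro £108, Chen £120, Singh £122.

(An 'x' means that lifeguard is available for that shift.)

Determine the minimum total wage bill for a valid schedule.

£1090

Fri-AM can only be covered by Singh, so that assignment is forced.
Picking the cheapest available lifeguard for each shift independently would cost £1074, but that ignores the shift limits.
An optimal schedule: Thu-AM→Ferraro, Thu-PM→Ferraro, Fri-AM→Singh, Fri-PM→Ferraro, Sat-AM→Kahale+Priya, Sat-PM→Petrov, Sun-AM→Kahale+Priya, Sun-PM→Petrov.
Total: 108 + 108 + 122 + 108 + 110 + 112 + 100 + 110 + 112 + 100 = £1090.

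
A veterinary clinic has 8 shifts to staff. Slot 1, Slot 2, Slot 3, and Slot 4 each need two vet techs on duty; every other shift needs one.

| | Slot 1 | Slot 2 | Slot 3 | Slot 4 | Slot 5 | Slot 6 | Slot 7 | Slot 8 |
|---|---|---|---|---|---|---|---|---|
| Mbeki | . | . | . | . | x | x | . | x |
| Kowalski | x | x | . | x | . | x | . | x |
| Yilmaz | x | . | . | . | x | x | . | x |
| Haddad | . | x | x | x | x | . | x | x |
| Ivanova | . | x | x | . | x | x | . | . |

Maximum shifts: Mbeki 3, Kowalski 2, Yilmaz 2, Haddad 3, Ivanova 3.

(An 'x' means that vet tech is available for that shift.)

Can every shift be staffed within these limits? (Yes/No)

Total capacity is 13 and 12 slots are needed, so capacity alone doesn't rule it out.
Shifts {Slot 1, Slot 2, Slot 3, Slot 4, Slot 7} need 9 worker-slots in total, but the vet techs available for any of those shifts (Kowalski, Yilmaz, Haddad, and Ivanova) can supply at most 8 among them. So no valid schedule exists.

No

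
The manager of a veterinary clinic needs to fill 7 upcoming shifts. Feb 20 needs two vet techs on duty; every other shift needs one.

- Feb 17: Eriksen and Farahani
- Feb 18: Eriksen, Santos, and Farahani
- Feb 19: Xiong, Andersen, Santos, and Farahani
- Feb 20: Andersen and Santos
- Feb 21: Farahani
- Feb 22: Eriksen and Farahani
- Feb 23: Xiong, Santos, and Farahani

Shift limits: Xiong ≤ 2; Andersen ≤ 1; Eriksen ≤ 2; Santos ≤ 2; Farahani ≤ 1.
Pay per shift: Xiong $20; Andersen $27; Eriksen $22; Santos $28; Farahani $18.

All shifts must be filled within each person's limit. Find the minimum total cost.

Feb 20 can only be covered by Andersen and Santos, so that assignment is forced.
Feb 21 can only be covered by Farahani, so that assignment is forced.
Picking the cheapest available vet tech for each shift independently would cost $163, but that ignores the shift limits.
An optimal schedule: Feb 17→Eriksen, Feb 18→Santos, Feb 19→Xiong, Feb 20→Andersen+Santos, Feb 21→Farahani, Feb 22→Eriksen, Feb 23→Xiong.
Total: 22 + 28 + 20 + 27 + 28 + 18 + 22 + 20 = $185.

$185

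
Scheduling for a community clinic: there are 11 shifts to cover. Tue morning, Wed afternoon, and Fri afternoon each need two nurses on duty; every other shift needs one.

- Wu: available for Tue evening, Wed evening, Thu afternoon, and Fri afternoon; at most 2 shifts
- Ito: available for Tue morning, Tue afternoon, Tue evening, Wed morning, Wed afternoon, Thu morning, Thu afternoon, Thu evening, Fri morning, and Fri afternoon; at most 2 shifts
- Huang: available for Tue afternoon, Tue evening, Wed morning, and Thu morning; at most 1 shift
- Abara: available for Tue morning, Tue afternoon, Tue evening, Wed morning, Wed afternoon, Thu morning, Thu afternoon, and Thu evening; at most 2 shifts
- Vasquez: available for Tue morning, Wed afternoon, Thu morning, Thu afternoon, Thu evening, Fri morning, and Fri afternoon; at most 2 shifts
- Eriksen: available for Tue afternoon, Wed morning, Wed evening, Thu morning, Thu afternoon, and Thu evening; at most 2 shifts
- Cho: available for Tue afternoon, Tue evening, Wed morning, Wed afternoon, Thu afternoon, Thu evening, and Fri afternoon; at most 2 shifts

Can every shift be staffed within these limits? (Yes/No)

No

Total capacity is 2+2+1+2+2+2+2 = 13 but 14 worker-slots are needed — infeasible.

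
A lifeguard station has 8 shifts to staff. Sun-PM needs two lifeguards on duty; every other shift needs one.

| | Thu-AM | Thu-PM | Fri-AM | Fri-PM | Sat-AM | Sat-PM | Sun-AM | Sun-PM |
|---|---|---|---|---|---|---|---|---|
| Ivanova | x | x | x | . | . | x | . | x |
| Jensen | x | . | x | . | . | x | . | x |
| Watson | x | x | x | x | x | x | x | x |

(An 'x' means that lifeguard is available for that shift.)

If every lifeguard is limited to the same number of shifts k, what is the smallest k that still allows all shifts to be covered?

3

With 3 lifeguards and 9 worker-slots to fill, someone must work at least ⌈9/3⌉ = 3 shifts, so k ≥ 3.
k = 3 works: Thu-AM→Ivanova, Thu-PM→Ivanova, Fri-AM→Jensen, Fri-PM→Watson, Sat-AM→Watson, Sat-PM→Jensen, Sun-AM→Watson, Sun-PM→Ivanova+Jensen.
Loads: Ivanova 3, Jensen 3, Watson 3 — all ≤ 3.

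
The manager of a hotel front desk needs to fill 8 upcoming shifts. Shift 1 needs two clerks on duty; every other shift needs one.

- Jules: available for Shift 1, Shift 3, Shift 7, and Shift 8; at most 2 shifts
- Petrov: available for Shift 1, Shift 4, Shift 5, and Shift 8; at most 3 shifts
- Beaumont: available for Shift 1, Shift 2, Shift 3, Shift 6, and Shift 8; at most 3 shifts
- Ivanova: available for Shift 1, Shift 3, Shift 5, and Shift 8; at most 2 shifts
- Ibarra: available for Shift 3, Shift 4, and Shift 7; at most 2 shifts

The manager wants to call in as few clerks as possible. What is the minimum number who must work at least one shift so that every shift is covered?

9 slots to fill and no one can take more than 3, so at least ⌈9/3⌉ = 3 clerks are needed.
Any 3 clerks together have capacity at most 3+3+2 = 8 < 9 slots, so 3 can never suffice.
Jules, Petrov, Beaumont, and Ivanova alone can cover everything: Shift 1→Beaumont+Ivanova, Shift 2→Beaumont, Shift 3→Jules, Shift 4→Petrov, Shift 5→Petrov, Shift 6→Beaumont, Shift 7→Jules, Shift 8→Petrov.

4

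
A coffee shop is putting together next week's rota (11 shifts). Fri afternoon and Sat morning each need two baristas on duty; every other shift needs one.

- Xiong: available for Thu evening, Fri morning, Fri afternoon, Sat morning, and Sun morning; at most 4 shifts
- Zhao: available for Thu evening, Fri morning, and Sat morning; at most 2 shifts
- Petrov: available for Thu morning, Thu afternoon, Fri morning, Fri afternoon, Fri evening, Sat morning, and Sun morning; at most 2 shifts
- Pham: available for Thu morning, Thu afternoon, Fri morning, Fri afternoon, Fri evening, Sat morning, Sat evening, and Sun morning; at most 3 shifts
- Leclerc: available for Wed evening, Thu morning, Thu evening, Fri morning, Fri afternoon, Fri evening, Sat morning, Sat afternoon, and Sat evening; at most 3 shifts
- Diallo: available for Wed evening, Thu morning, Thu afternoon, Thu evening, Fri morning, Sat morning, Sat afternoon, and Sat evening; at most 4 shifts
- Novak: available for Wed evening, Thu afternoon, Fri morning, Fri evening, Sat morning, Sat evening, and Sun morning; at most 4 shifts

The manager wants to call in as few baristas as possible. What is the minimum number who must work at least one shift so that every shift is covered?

13 slots to fill and no one can take more than 4, so at least ⌈13/4⌉ = 4 baristas are needed.
Xiong, Zhao, Pham, and Diallo alone can cover everything: Wed evening→Diallo, Thu morning→Pham, Thu afternoon→Diallo, Thu evening→Xiong, Fri morning→Zhao, Fri afternoon→Xiong+Pham, Fri evening→Pham, Sat morning→Xiong+Zhao, Sat afternoon→Diallo, Sat evening→Diallo, Sun morning→Xiong.

4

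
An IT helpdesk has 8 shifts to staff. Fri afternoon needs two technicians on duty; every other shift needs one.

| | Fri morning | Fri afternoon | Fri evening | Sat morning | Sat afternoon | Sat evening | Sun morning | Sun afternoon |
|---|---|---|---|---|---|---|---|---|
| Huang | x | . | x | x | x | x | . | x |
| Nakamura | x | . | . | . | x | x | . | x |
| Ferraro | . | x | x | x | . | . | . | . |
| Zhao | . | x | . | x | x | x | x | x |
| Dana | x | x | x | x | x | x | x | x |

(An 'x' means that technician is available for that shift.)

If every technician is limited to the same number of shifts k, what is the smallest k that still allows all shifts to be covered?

2

With 5 technicians and 9 worker-slots to fill, someone must work at least ⌈9/5⌉ = 2 shifts, so k ≥ 2.
k = 2 works: Fri morning→Huang, Fri afternoon→Ferraro+Zhao, Fri evening→Huang, Sat morning→Ferraro, Sat afternoon→Nakamura, Sat evening→Nakamura, Sun morning→Zhao, Sun afternoon→Dana.
Loads: Huang 2, Nakamura 2, Ferraro 2, Zhao 2, Dana 1 — all ≤ 2.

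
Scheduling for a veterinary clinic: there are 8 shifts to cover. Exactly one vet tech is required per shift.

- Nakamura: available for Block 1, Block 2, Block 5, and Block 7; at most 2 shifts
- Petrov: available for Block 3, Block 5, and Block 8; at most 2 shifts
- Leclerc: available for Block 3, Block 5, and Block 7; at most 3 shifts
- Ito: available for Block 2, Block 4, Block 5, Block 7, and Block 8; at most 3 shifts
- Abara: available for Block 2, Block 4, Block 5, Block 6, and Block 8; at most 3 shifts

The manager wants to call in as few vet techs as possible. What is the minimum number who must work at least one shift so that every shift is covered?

8 slots to fill and no one can take more than 3, so at least ⌈8/3⌉ = 3 vet techs are needed.
Nakamura, Leclerc, and Abara alone can cover everything: Block 1→Nakamura, Block 2→Nakamura, Block 3→Leclerc, Block 4→Abara, Block 5→Leclerc, Block 6→Abara, Block 7→Leclerc, Block 8→Abara.

3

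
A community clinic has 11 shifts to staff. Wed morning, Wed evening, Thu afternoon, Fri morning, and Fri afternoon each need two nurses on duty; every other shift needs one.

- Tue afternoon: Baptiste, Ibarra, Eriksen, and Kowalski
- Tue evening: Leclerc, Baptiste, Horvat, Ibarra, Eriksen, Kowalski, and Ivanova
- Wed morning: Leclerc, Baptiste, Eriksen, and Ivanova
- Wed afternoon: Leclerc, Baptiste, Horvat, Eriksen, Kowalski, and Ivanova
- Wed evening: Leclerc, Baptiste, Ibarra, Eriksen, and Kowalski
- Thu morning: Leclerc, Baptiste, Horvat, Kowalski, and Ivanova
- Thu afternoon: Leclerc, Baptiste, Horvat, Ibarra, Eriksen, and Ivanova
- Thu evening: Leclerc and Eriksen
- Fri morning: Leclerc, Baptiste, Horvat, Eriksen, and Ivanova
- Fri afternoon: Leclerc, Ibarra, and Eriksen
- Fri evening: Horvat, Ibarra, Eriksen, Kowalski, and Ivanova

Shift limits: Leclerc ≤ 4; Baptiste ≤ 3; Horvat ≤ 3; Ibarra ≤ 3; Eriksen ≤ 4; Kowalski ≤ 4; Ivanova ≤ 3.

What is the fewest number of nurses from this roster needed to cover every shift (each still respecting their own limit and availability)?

16 slots to fill and no one can take more than 4, so at least ⌈16/4⌉ = 4 nurses are needed.
Any 4 nurses together have capacity at most 4+4+4+3 = 15 < 16 slots, so 4 can never suffice.
Leclerc, Baptiste, Horvat, Ibarra, and Eriksen alone can cover everything: Tue afternoon→Baptiste, Tue evening→Horvat, Wed morning→Leclerc+Baptiste, Wed afternoon→Baptiste, Wed evening→Ibarra+Eriksen, Thu morning→Leclerc, Thu afternoon→Ibarra+Eriksen, Thu evening→Leclerc, Fri morning→Horvat+Eriksen, Fri afternoon→Leclerc+Ibarra, Fri evening→Horvat.

5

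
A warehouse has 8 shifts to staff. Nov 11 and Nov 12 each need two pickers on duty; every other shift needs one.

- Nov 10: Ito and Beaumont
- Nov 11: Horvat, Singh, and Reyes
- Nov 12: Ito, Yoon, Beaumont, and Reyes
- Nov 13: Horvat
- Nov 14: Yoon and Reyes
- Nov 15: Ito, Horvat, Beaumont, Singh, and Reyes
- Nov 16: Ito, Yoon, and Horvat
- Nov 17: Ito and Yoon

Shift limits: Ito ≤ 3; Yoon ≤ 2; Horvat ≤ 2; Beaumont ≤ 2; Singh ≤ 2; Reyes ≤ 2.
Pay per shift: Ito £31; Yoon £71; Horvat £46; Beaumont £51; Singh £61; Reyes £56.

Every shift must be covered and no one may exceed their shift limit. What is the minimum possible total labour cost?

Nov 13 can only be covered by Horvat, so that assignment is forced.
Picking the cheapest available picker for each shift independently would cost £410, but that ignores the shift limits.
An optimal schedule: Nov 10→Ito, Nov 11→Horvat+Singh, Nov 12→Beaumont+Reyes, Nov 13→Horvat, Nov 14→Reyes, Nov 15→Beaumont, Nov 16→Ito, Nov 17→Ito.
Total: 31 + 46 + 61 + 51 + 56 + 46 + 56 + 51 + 31 + 31 = £460.

£460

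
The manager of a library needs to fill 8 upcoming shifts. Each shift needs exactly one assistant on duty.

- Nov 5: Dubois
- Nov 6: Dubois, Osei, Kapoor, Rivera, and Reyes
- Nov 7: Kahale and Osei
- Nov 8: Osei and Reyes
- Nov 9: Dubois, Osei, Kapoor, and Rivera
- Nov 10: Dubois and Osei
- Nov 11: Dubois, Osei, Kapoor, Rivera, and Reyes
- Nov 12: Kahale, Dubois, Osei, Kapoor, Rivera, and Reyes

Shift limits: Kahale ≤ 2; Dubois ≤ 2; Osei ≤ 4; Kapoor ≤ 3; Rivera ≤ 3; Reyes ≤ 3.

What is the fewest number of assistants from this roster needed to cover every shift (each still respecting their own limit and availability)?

3

8 slots to fill and no one can take more than 4, so at least ⌈8/4⌉ = 2 assistants are needed.
Any 2 assistants together have capacity at most 4+3 = 7 < 8 slots, so 2 can never suffice.
Kahale, Dubois, and Osei alone can cover everything: Nov 5→Dubois, Nov 6→Dubois, Nov 7→Kahale, Nov 8→Osei, Nov 9→Osei, Nov 10→Osei, Nov 11→Osei, Nov 12→Kahale.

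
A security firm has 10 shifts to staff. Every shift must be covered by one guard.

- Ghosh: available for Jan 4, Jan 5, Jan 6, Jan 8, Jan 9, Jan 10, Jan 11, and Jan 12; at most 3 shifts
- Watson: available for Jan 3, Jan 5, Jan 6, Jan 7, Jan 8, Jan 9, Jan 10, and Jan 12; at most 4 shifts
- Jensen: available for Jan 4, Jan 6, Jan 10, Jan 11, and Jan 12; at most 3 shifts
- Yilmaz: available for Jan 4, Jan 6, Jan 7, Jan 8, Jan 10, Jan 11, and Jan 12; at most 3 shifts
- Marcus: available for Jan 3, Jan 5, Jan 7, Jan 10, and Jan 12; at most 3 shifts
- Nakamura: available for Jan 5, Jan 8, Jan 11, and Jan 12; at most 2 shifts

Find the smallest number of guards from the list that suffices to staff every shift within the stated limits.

10 slots to fill and no one can take more than 4, so at least ⌈10/4⌉ = 3 guards are needed.
Ghosh, Watson, and Jensen alone can cover everything: Jan 3→Watson, Jan 4→Ghosh, Jan 5→Ghosh, Jan 6→Watson, Jan 7→Watson, Jan 8→Ghosh, Jan 9→Watson, Jan 10→Jensen, Jan 11→Jensen, Jan 12→Jensen.

3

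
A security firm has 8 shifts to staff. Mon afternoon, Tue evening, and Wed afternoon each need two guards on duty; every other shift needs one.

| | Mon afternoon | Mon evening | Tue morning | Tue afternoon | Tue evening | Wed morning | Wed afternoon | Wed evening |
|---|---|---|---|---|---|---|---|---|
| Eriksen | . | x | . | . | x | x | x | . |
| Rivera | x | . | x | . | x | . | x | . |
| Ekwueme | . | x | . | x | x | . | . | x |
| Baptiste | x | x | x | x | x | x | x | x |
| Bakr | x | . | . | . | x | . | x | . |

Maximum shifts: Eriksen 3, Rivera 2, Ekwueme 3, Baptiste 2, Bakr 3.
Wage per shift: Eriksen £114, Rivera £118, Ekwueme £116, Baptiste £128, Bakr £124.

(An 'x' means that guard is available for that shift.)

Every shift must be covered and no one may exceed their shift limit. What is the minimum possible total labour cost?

Picking the cheapest available guard for each shift independently would cost £1282, but that ignores the shift limits.
An optimal schedule: Mon afternoon→Rivera+Bakr, Mon evening→Eriksen, Tue morning→Rivera, Tue afternoon→Ekwueme, Tue evening→Ekwueme+Bakr, Wed morning→Eriksen, Wed afternoon→Eriksen+Bakr, Wed evening→Ekwueme.
Total: 118 + 124 + 114 + 118 + 116 + 116 + 124 + 114 + 114 + 124 + 116 = £1298.

£1298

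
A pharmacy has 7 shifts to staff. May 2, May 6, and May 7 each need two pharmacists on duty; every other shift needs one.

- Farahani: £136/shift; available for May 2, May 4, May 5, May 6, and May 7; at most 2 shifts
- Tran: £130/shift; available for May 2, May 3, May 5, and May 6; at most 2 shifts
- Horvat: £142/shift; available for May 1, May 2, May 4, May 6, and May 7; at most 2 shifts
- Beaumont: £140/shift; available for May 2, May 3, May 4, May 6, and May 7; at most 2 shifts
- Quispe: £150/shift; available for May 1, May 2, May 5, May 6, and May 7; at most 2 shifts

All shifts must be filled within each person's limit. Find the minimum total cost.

£1396

Picking the cheapest available pharmacist for each shift independently would cost £1346, but that ignores the shift limits.
An optimal schedule: May 1→Horvat, May 2→Tran+Quispe, May 3→Tran, May 4→Farahani, May 5→Farahani, May 6→Beaumont+Quispe, May 7→Horvat+Beaumont.
Total: 142 + 130 + 150 + 130 + 136 + 136 + 140 + 150 + 142 + 140 = £1396.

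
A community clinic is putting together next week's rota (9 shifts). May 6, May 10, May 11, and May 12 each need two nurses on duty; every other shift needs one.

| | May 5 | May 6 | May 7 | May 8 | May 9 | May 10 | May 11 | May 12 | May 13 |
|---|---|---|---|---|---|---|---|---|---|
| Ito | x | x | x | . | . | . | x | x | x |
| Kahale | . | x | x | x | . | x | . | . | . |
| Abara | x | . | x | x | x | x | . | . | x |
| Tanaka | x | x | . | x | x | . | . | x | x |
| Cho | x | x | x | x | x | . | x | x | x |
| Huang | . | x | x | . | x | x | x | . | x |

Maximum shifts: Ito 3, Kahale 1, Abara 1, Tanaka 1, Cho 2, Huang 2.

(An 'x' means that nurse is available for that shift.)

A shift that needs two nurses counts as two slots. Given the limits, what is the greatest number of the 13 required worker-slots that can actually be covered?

Total capacity across all nurses is 3+1+1+1+2+2 = 10, and 13 slots are needed, so at most 10 can be filled.
An assignment achieving 10: May 5→Ito, May 6→Huang, May 8→Cho, May 9→Huang, May 10→Kahale+Abara, May 11→Ito+Cho, May 12→Ito+Tanaka.
Loads: Ito 3/3, Kahale 1/1, Abara 1/1, Tanaka 1/1, Cho 2/2, Huang 2/2.

10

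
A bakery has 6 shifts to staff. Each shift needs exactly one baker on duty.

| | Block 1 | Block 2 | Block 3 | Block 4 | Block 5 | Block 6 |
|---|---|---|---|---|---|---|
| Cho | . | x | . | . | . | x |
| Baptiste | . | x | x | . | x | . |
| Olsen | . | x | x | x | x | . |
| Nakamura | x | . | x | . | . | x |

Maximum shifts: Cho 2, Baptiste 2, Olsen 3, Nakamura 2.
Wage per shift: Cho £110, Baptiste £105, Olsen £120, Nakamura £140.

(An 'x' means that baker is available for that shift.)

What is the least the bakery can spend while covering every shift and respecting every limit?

Block 1 can only be covered by Nakamura, so that assignment is forced.
Block 4 can only be covered by Olsen, so that assignment is forced.
Picking the cheapest available baker for each shift independently would cost £685, but that ignores the shift limits.
An optimal schedule: Block 1→Nakamura, Block 2→Cho, Block 3→Baptiste, Block 4→Olsen, Block 5→Baptiste, Block 6→Cho.
Total: 140 + 110 + 105 + 120 + 105 + 110 = £690.

£690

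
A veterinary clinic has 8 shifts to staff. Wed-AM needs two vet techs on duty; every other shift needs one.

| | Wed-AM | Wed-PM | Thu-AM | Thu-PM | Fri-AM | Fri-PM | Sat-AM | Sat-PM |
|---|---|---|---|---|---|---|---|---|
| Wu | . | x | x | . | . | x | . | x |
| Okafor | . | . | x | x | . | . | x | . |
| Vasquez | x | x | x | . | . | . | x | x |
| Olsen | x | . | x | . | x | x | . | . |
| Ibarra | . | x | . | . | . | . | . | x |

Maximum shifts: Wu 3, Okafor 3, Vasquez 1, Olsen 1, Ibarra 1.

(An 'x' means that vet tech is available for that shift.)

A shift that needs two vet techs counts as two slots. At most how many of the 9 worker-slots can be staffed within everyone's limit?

Total capacity across all vet techs is 3+3+1+1+1 = 9, and 9 slots are needed, so at most 9 can be filled.
Shifts {Wed-AM, Fri-AM} need 3 slots but only Vasquez and Olsen are available for them, supplying at most 2 — so at least 1 slot must go unfilled.
An assignment achieving 8: Wed-AM→Vasquez, Wed-PM→Wu, Thu-AM→Okafor, Thu-PM→Okafor, Fri-AM→Olsen, Fri-PM→Wu, Sat-AM→Okafor, Sat-PM→Wu.
Loads: Wu 3/3, Okafor 3/3, Vasquez 1/1, Olsen 1/1, Ibarra 0/1.

8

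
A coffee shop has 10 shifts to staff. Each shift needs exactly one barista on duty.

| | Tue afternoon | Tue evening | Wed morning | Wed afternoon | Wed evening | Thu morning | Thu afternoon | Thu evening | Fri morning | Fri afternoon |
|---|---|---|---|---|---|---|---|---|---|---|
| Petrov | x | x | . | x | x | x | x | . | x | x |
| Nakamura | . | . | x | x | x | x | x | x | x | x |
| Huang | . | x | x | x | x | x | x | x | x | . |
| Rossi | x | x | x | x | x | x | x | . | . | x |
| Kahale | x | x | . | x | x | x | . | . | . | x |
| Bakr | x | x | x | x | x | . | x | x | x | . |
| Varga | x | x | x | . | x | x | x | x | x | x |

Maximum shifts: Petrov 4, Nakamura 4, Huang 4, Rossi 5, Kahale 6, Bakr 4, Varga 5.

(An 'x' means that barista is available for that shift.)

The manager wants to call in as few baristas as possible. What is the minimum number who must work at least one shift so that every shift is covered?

2

10 slots to fill and no one can take more than 6, so at least ⌈10/6⌉ = 2 baristas are needed.
Nakamura and Kahale alone can cover everything: Tue afternoon→Kahale, Tue evening→Kahale, Wed morning→Nakamura, Wed afternoon→Kahale, Wed evening→Kahale, Thu morning→Kahale, Thu afternoon→Nakamura, Thu evening→Nakamura, Fri morning→Nakamura, Fri afternoon→Kahale.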